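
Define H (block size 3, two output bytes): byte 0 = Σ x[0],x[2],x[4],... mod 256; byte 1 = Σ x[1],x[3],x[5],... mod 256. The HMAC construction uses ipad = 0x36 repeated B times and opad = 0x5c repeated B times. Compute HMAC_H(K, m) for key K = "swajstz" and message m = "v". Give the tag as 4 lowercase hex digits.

Key "swajstz" = 73 77 61 6a 73 74 7a is 7 bytes > B = 3, so hash it first: H(key) = c1 55, then zero-pad to 3 bytes: K' = c1 55 00.
K' ⊕ ipad = f7 63 36.  K' ⊕ opad = 9d 09 5c.
Inner input = (K'⊕ipad) ∥ m = f7 63 36 ∥ 76.
Inner hash: even-index sum = 301 mod 256 = 45; odd-index sum = 217 mod 256 = 217 → 2d d9.
Outer input = (K'⊕opad) ∥ inner = 9d 09 5c ∥ 2d d9.
Outer hash (tag): even-index sum = 466 mod 256 = 210; odd-index sum = 54 mod 256 = 54 → d2 36.

d236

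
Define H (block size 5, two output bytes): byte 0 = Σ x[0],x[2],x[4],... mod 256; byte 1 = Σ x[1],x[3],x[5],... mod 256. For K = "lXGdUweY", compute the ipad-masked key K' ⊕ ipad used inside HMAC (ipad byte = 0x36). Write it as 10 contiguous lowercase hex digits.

5bba363636

Key "lXGdUweY" = 6c 58 47 64 55 77 65 59 is 8 bytes > B = 5, so hash it first: H(key) = 6d 8c, then zero-pad to 5 bytes: K' = 6d 8c 00 00 00.
XOR each byte with 0x36: 6d⊕36=5b, 8c⊕36=ba, 00⊕36=36, 00⊕36=36, 00⊕36=36.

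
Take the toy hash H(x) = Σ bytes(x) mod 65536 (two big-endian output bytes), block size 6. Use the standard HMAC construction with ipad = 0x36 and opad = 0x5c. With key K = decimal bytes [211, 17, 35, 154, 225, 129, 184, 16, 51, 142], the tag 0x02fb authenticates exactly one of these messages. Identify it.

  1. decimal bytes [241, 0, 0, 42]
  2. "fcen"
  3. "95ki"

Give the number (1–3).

Key decimal bytes [211, 17, 35, 154, 225, 129, 184, 16, 51, 142] = d3 11 23 9a e1 81 b8 10 33 8e is 10 bytes > B = 6, so hash it first: H(key) = 04 8c, then zero-pad to 6 bytes: K' = 04 8c 00 00 00 00.
K' ⊕ ipad = 32 ba 36 36 36 36; K' ⊕ opad = 58 d0 5c 5c 5c 5c.
m1: inner = H(32 ba 36 36 36 36 f1 00 00 2a) = 02 df; tag = H(58 d0 5c 5c 5c 5c 02 df) = 0379
m2: inner = H(32 ba 36 36 36 36 66 63 65 6e) = 03 60; tag = H(58 d0 5c 5c 5c 5c 03 60) = 02fb ← matches
m3: inner = H(32 ba 36 36 36 36 39 35 6b 69) = 03 06; tag = H(58 d0 5c 5c 5c 5c 03 06) = 02a1

2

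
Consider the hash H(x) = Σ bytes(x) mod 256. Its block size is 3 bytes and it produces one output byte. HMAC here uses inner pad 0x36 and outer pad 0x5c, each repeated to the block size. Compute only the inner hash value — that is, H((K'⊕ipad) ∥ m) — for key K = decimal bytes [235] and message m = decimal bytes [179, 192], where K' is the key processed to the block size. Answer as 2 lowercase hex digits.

bc

Key decimal bytes [235] = eb is 1 byte ≤ B = 3; zero-pad to 3 bytes: K' = eb 00 00.
K' ⊕ ipad = dd 36 36.
Inner input = dd 36 36 ∥ b3 c0.
Inner hash: sum = 221+54+54+179+192 = 700; mod 256 = 188 → bc.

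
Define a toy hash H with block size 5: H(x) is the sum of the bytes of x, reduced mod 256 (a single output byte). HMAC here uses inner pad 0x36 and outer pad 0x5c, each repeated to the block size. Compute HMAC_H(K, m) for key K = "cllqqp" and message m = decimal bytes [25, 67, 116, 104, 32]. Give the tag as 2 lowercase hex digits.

Key "cllqqp" = 63 6c 6c 71 71 70 is 6 bytes > B = 5, so hash it first: H(key) = 8d, then zero-pad to 5 bytes: K' = 8d 00 00 00 00.
K' ⊕ ipad = bb 36 36 36 36.  K' ⊕ opad = d1 5c 5c 5c 5c.
Inner input = (K'⊕ipad) ∥ m = bb 36 36 36 36 ∥ 19 43 74 68 20.
Inner hash: sum = 187+54+54+54+54+25+67+116+104+32 = 747; mod 256 = 235 → eb.
Outer input = (K'⊕opad) ∥ inner = d1 5c 5c 5c 5c ∥ eb.
Outer hash (tag): sum = 209+92+92+92+92+235 = 812; mod 256 = 44 → 2c.

2c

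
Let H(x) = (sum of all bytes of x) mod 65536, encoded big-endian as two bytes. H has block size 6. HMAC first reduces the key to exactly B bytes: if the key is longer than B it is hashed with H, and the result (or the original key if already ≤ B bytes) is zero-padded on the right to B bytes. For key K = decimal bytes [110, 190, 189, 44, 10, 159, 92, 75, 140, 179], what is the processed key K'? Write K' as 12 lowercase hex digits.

04a400000000

|K| = 10 > B = 6, so first hash the key.
H(K): sum = 110+190+189+44+10+159+92+75+140+179 = 1188 → 04 a4.
Zero-pad H(K) = 04 a4 to 6 bytes: K' = 04 a4 00 00 00 00.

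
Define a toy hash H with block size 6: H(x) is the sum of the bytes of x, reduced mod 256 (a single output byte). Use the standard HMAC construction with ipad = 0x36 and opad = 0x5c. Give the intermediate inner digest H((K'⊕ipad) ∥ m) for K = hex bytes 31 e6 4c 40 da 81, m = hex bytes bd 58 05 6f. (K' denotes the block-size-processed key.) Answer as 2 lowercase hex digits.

Key hex bytes 31 e6 4c 40 da 81 is exactly B = 6 bytes: K' = 31 e6 4c 40 da 81.
K' ⊕ ipad = 07 d0 7a 76 ec b7.
Inner input = 07 d0 7a 76 ec b7 ∥ bd 58 05 6f.
Inner hash: sum = 7+208+122+118+236+183+189+88+5+111 = 1267; mod 256 = 243 → f3.

f3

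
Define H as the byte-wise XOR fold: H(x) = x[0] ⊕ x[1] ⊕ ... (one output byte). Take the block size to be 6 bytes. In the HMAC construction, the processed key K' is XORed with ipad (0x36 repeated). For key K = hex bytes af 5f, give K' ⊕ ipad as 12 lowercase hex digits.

Key hex bytes af 5f is 2 bytes ≤ B = 6; zero-pad to 6 bytes: K' = af 5f 00 00 00 00.
XOR each byte with 0x36: af⊕36=99, 5f⊕36=69, 00⊕36=36, 00⊕36=36, 00⊕36=36, 00⊕36=36.

996936363636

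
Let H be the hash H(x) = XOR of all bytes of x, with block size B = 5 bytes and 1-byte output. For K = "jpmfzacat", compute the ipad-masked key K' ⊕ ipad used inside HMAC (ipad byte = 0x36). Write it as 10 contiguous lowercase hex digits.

Key "jpmfzacat" = 6a 70 6d 66 7a 61 63 61 74 is 9 bytes > B = 5, so hash it first: H(key) = 7c, then zero-pad to 5 bytes: K' = 7c 00 00 00 00.
XOR each byte with 0x36: 7c⊕36=4a, 00⊕36=36, 00⊕36=36, 00⊕36=36, 00⊕36=36.

4a36363636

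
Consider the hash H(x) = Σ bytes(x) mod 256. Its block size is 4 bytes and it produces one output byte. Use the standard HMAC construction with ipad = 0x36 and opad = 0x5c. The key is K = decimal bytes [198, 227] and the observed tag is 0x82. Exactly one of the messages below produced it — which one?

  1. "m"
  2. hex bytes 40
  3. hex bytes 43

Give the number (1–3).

2

Key decimal bytes [198, 227] = c6 e3 is 2 bytes ≤ B = 4; zero-pad to 4 bytes: K' = c6 e3 00 00.
K' ⊕ ipad = f0 d5 36 36; K' ⊕ opad = 9a bf 5c 5c.
m1: inner = H(f0 d5 36 36 6d) = 9e; tag = H(9a bf 5c 5c 9e) = af
m2: inner = H(f0 d5 36 36 40) = 71; tag = H(9a bf 5c 5c 71) = 82 ← matches
m3: inner = H(f0 d5 36 36 43) = 74; tag = H(9a bf 5c 5c 74) = 85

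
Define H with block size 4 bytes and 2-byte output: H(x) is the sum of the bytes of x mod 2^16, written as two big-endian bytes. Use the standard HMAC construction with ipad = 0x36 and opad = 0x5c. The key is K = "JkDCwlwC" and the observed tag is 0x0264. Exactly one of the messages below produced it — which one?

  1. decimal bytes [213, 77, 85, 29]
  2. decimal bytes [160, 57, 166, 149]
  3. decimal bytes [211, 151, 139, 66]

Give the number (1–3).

3

Key "JkDCwlwC" = 4a 6b 44 43 77 6c 77 43 is 8 bytes > B = 4, so hash it first: H(key) = 02 d9, then zero-pad to 4 bytes: K' = 02 d9 00 00.
K' ⊕ ipad = 34 ef 36 36; K' ⊕ opad = 5e 85 5c 5c.
m1: inner = H(34 ef 36 36 d5 4d 55 1d) = 03 23; tag = H(5e 85 5c 5c 03 23) = 01c1
m2: inner = H(34 ef 36 36 a0 39 a6 95) = 03 a3; tag = H(5e 85 5c 5c 03 a3) = 0241
m3: inner = H(34 ef 36 36 d3 97 8b 42) = 03 c6; tag = H(5e 85 5c 5c 03 c6) = 0264 ← matches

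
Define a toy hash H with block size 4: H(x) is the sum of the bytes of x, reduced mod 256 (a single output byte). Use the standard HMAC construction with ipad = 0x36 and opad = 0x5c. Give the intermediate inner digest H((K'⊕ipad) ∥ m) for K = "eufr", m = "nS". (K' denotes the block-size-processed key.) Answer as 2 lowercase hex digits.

eb

Key "eufr" = 65 75 66 72 is exactly B = 4 bytes: K' = 65 75 66 72.
K' ⊕ ipad = 53 43 50 44.
Inner input = 53 43 50 44 ∥ 6e 53.
Inner hash: sum = 83+67+80+68+110+83 = 491; mod 256 = 235 → eb.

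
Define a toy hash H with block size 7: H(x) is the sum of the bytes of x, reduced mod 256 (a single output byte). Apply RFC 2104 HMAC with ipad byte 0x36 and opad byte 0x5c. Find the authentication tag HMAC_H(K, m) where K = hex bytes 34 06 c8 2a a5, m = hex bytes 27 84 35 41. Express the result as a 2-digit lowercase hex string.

e9

Key hex bytes 34 06 c8 2a a5 is 5 bytes ≤ B = 7; zero-pad to 7 bytes: K' = 34 06 c8 2a a5 00 00.
K' ⊕ ipad = 02 30 fe 1c 93 36 36.  K' ⊕ opad = 68 5a 94 76 f9 5c 5c.
Inner input = (K'⊕ipad) ∥ m = 02 30 fe 1c 93 36 36 ∥ 27 84 35 41.
Inner hash: sum = 2+48+254+28+147+54+54+39+132+53+65 = 876; mod 256 = 108 → 6c.
Outer input = (K'⊕opad) ∥ inner = 68 5a 94 76 f9 5c 5c ∥ 6c.
Outer hash (tag): sum = 104+90+148+118+249+92+92+108 = 1001; mod 256 = 233 → e9.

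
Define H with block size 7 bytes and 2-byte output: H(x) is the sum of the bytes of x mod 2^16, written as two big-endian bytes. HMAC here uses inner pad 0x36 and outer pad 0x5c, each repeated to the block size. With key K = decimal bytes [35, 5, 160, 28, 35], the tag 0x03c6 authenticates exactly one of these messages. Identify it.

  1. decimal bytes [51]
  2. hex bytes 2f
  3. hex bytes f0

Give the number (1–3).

Key decimal bytes [35, 5, 160, 28, 35] = 23 05 a0 1c 23 is 5 bytes ≤ B = 7; zero-pad to 7 bytes: K' = 23 05 a0 1c 23 00 00.
K' ⊕ ipad = 15 33 96 2a 15 36 36; K' ⊕ opad = 7f 59 fc 40 7f 5c 5c.
m1: inner = H(15 33 96 2a 15 36 36 33) = 01 bc; tag = H(7f 59 fc 40 7f 5c 5c 01 bc) = 0408
m2: inner = H(15 33 96 2a 15 36 36 2f) = 01 b8; tag = H(7f 59 fc 40 7f 5c 5c 01 b8) = 0404
m3: inner = H(15 33 96 2a 15 36 36 f0) = 02 79; tag = H(7f 59 fc 40 7f 5c 5c 02 79) = 03c6 ← matches

3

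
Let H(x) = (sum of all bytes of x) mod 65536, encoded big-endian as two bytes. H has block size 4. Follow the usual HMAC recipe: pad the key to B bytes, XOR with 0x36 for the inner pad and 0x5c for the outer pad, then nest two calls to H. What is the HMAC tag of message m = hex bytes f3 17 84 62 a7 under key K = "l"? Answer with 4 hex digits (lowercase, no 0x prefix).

Key "l" = 6c is 1 byte ≤ B = 4; zero-pad to 4 bytes: K' = 6c 00 00 00.
K' ⊕ ipad = 5a 36 36 36.  K' ⊕ opad = 30 5c 5c 5c.
Inner input = (K'⊕ipad) ∥ m = 5a 36 36 36 ∥ f3 17 84 62 a7.
Inner hash: sum = 90+54+54+54+243+23+132+98+167 = 915 → 03 93.
Outer input = (K'⊕opad) ∥ inner = 30 5c 5c 5c ∥ 03 93.
Outer hash (tag): sum = 48+92+92+92+3+147 = 474 → 01 da.

01da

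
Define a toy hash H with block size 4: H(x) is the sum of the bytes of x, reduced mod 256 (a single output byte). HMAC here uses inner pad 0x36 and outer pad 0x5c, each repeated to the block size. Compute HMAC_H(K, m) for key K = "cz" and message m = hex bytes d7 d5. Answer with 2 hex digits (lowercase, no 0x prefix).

Key "cz" = 63 7a is 2 bytes ≤ B = 4; zero-pad to 4 bytes: K' = 63 7a 00 00.
K' ⊕ ipad = 55 4c 36 36.  K' ⊕ opad = 3f 26 5c 5c.
Inner input = (K'⊕ipad) ∥ m = 55 4c 36 36 ∥ d7 d5.
Inner hash: sum = 85+76+54+54+215+213 = 697; mod 256 = 185 → b9.
Outer input = (K'⊕opad) ∥ inner = 3f 26 5c 5c ∥ b9.
Outer hash (tag): sum = 63+38+92+92+185 = 470; mod 256 = 214 → d6.

d6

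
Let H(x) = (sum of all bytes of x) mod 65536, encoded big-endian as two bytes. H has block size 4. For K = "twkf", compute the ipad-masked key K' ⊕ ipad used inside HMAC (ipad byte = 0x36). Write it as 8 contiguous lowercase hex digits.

Key "twkf" = 74 77 6b 66 is exactly B = 4 bytes: K' = 74 77 6b 66.
XOR each byte with 0x36: 74⊕36=42, 77⊕36=41, 6b⊕36=5d, 66⊕36=50.

42415d50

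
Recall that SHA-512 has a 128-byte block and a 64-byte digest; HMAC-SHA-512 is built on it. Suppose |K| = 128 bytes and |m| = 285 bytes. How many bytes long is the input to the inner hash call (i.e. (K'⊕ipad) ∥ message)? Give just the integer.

Key is 128 ≤ 128 bytes, zero-padded: |K'| = 128.
Inner input = (K'⊕ipad) ∥ m → 128 + 285 = 413 bytes.

413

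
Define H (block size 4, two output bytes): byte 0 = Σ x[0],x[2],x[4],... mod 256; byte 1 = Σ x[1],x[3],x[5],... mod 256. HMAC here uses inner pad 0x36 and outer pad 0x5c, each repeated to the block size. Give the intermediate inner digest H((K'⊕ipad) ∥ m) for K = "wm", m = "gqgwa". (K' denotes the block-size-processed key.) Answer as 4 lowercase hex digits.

a679

Key "wm" = 77 6d is 2 bytes ≤ B = 4; zero-pad to 4 bytes: K' = 77 6d 00 00.
K' ⊕ ipad = 41 5b 36 36.
Inner input = 41 5b 36 36 ∥ 67 71 67 77 61.
Inner hash: even-index sum = 422 mod 256 = 166; odd-index sum = 377 mod 256 = 121 → a6 79.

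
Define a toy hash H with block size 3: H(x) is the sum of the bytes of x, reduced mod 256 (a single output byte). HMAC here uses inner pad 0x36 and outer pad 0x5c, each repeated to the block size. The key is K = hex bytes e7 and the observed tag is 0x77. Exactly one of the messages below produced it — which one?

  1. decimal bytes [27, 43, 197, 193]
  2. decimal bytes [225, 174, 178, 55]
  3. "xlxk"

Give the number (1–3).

3

Key hex bytes e7 is 1 byte ≤ B = 3; zero-pad to 3 bytes: K' = e7 00 00.
K' ⊕ ipad = d1 36 36; K' ⊕ opad = bb 5c 5c.
m1: inner = H(d1 36 36 1b 2b c5 c1) = 09; tag = H(bb 5c 5c 09) = 7c
m2: inner = H(d1 36 36 e1 ae b2 37) = b5; tag = H(bb 5c 5c b5) = 28
m3: inner = H(d1 36 36 78 6c 78 6b) = 04; tag = H(bb 5c 5c 04) = 77 ← matches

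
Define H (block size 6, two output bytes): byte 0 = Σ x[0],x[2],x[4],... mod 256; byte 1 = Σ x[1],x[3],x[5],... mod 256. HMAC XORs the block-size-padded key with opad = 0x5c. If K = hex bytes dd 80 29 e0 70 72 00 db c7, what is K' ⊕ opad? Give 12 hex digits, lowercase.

61f15c5c5c5c

Key hex bytes dd 80 29 e0 70 72 00 db c7 is 9 bytes > B = 6, so hash it first: H(key) = 3d ad, then zero-pad to 6 bytes: K' = 3d ad 00 00 00 00.
XOR each byte with 0x5c: 3d⊕5c=61, ad⊕5c=f1, 00⊕5c=5c, 00⊕5c=5c, 00⊕5c=5c, 00⊕5c=5c.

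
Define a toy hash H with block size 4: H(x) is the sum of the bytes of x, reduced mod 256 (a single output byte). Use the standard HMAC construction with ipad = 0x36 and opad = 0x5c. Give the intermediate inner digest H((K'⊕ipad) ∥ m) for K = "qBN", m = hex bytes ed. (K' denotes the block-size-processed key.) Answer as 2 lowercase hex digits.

56

Key "qBN" = 71 42 4e is 3 bytes ≤ B = 4; zero-pad to 4 bytes: K' = 71 42 4e 00.
K' ⊕ ipad = 47 74 78 36.
Inner input = 47 74 78 36 ∥ ed.
Inner hash: sum = 71+116+120+54+237 = 598; mod 256 = 86 → 56.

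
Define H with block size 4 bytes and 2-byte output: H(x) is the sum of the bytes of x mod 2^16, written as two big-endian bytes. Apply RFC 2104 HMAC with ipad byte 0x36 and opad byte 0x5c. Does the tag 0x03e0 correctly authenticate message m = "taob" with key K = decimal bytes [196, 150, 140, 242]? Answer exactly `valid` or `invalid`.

Key decimal bytes [196, 150, 140, 242] = c4 96 8c f2 is exactly B = 4 bytes: K' = c4 96 8c f2.
K' ⊕ ipad = f2 a0 ba c4; K' ⊕ opad = 98 ca d0 ae.
Inner hash: sum = 242+160+186+196+116+97+111+98 = 1206 → 04 b6.
Outer hash (recomputed tag): sum = 152+202+208+174+4+182 = 922 → 03 9a.
Recomputed tag = 039a; claimed = 03e0 → mismatch.

invalid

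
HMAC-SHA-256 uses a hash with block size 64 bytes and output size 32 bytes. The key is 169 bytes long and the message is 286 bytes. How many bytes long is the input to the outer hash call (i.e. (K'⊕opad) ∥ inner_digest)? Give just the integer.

Key is 169 > 64 bytes, so it is hashed to 32 bytes then zero-padded to 64: |K'| = 64.
Outer input = (K'⊕opad) ∥ H(inner) → 64 + 32 = 96 bytes.

96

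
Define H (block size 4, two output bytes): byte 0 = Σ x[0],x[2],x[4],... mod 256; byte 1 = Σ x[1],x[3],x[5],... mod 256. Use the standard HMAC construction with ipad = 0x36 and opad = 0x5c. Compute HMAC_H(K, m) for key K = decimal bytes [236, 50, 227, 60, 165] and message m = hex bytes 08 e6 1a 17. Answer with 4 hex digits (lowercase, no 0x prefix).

Key decimal bytes [236, 50, 227, 60, 165] = ec 32 e3 3c a5 is 5 bytes > B = 4, so hash it first: H(key) = 74 6e, then zero-pad to 4 bytes: K' = 74 6e 00 00.
K' ⊕ ipad = 42 58 36 36.  K' ⊕ opad = 28 32 5c 5c.
Inner input = (K'⊕ipad) ∥ m = 42 58 36 36 ∥ 08 e6 1a 17.
Inner hash: even-index sum = 154 mod 256 = 154; odd-index sum = 395 mod 256 = 139 → 9a 8b.
Outer input = (K'⊕opad) ∥ inner = 28 32 5c 5c ∥ 9a 8b.
Outer hash (tag): even-index sum = 286 mod 256 = 30; odd-index sum = 281 mod 256 = 25 → 1e 19.

1e19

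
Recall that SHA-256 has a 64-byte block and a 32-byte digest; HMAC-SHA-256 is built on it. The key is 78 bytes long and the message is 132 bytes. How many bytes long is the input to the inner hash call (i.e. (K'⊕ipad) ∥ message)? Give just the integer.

Key is 78 > 64 bytes, so it is hashed to 32 bytes then zero-padded to 64: |K'| = 64.
Inner input = (K'⊕ipad) ∥ m → 64 + 132 = 196 bytes.

196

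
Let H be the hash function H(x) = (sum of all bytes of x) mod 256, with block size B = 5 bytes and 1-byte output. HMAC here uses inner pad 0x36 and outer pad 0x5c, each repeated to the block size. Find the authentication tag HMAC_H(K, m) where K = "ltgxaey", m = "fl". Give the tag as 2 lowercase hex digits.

Key "ltgxaey" = 6c 74 67 78 61 65 79 is 7 bytes > B = 5, so hash it first: H(key) = fe, then zero-pad to 5 bytes: K' = fe 00 00 00 00.
K' ⊕ ipad = c8 36 36 36 36.  K' ⊕ opad = a2 5c 5c 5c 5c.
Inner input = (K'⊕ipad) ∥ m = c8 36 36 36 36 ∥ 66 6c.
Inner hash: sum = 200+54+54+54+54+102+108 = 626; mod 256 = 114 → 72.
Outer input = (K'⊕opad) ∥ inner = a2 5c 5c 5c 5c ∥ 72.
Outer hash (tag): sum = 162+92+92+92+92+114 = 644; mod 256 = 132 → 84.

84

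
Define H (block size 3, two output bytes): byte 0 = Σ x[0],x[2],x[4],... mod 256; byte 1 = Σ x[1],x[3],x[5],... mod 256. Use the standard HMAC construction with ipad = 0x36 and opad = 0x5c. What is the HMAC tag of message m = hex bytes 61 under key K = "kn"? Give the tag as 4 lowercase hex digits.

Key "kn" = 6b 6e is 2 bytes ≤ B = 3; zero-pad to 3 bytes: K' = 6b 6e 00.
K' ⊕ ipad = 5d 58 36.  K' ⊕ opad = 37 32 5c.
Inner input = (K'⊕ipad) ∥ m = 5d 58 36 ∥ 61.
Inner hash: even-index sum = 147 mod 256 = 147; odd-index sum = 185 mod 256 = 185 → 93 b9.
Outer input = (K'⊕opad) ∥ inner = 37 32 5c ∥ 93 b9.
Outer hash (tag): even-index sum = 332 mod 256 = 76; odd-index sum = 197 mod 256 = 197 → 4c c5.

4cc5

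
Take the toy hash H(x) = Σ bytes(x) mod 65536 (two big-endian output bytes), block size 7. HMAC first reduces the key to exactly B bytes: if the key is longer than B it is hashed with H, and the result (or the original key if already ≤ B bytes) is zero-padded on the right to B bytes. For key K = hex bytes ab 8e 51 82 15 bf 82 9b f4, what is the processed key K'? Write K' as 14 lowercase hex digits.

|K| = 9 > B = 7, so first hash the key.
H(K): sum = 171+142+81+130+21+191+130+155+244 = 1265 → 04 f1.
Zero-pad H(K) = 04 f1 to 7 bytes: K' = 04 f1 00 00 00 00 00.

04f10000000000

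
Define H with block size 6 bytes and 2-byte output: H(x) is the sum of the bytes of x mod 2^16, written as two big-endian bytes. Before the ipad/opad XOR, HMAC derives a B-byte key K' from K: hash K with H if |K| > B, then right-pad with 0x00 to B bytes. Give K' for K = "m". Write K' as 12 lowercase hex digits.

6d0000000000

Key "m" = 6d is 1 byte ≤ B = 6; zero-pad to 6 bytes: K' = 6d 00 00 00 00 00.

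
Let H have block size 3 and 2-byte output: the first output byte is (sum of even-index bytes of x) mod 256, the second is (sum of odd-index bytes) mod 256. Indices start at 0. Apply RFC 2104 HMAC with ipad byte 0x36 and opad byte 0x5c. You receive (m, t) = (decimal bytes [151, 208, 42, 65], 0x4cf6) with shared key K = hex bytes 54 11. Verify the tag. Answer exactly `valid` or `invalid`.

Key hex bytes 54 11 is 2 bytes ≤ B = 3; zero-pad to 3 bytes: K' = 54 11 00.
K' ⊕ ipad = 62 27 36; K' ⊕ opad = 08 4d 5c.
Inner hash: even-index sum = 425 mod 256 = 169; odd-index sum = 232 mod 256 = 232 → a9 e8.
Outer hash (recomputed tag): even-index sum = 332 mod 256 = 76; odd-index sum = 246 mod 256 = 246 → 4c f6.
Recomputed tag = 4cf6; claimed = 4cf6 → match.

valid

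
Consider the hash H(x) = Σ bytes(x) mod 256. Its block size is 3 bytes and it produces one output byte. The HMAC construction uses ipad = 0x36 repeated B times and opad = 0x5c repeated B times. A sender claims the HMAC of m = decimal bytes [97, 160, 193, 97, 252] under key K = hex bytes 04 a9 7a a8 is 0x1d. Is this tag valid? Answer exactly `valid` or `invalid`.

Key hex bytes 04 a9 7a a8 is 4 bytes > B = 3, so hash it first: H(key) = cf, then zero-pad to 3 bytes: K' = cf 00 00.
K' ⊕ ipad = f9 36 36; K' ⊕ opad = 93 5c 5c.
Inner hash: sum = 249+54+54+97+160+193+97+252 = 1156; mod 256 = 132 → 84.
Outer hash (recomputed tag): sum = 147+92+92+132 = 463; mod 256 = 207 → cf.
Recomputed tag = cf; claimed = 1d → mismatch.

invalid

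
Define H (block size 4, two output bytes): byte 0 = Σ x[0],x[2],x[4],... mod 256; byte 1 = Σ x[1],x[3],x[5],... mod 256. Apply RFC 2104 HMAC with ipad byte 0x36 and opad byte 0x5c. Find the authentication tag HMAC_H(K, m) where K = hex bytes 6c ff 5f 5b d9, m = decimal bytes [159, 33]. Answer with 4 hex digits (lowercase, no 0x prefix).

Key hex bytes 6c ff 5f 5b d9 is 5 bytes > B = 4, so hash it first: H(key) = a4 5a, then zero-pad to 4 bytes: K' = a4 5a 00 00.
K' ⊕ ipad = 92 6c 36 36.  K' ⊕ opad = f8 06 5c 5c.
Inner input = (K'⊕ipad) ∥ m = 92 6c 36 36 ∥ 9f 21.
Inner hash: even-index sum = 359 mod 256 = 103; odd-index sum = 195 mod 256 = 195 → 67 c3.
Outer input = (K'⊕opad) ∥ inner = f8 06 5c 5c ∥ 67 c3.
Outer hash (tag): even-index sum = 443 mod 256 = 187; odd-index sum = 293 mod 256 = 37 → bb 25.

bb25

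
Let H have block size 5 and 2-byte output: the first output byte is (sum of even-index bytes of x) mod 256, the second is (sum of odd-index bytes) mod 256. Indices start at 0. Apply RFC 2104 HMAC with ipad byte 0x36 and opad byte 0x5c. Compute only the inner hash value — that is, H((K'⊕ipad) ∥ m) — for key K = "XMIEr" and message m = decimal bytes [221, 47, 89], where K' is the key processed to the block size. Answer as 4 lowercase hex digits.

Key "XMIEr" = 58 4d 49 45 72 is exactly B = 5 bytes: K' = 58 4d 49 45 72.
K' ⊕ ipad = 6e 7b 7f 73 44.
Inner input = 6e 7b 7f 73 44 ∥ dd 2f 59.
Inner hash: even-index sum = 352 mod 256 = 96; odd-index sum = 548 mod 256 = 36 → 60 24.

6024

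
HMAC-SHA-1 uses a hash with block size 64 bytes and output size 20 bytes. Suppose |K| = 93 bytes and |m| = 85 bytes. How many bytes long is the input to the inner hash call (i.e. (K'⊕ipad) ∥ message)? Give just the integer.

Key is 93 > 64 bytes, so it is hashed to 20 bytes then zero-padded to 64: |K'| = 64.
Inner input = (K'⊕ipad) ∥ m → 64 + 85 = 149 bytes.

149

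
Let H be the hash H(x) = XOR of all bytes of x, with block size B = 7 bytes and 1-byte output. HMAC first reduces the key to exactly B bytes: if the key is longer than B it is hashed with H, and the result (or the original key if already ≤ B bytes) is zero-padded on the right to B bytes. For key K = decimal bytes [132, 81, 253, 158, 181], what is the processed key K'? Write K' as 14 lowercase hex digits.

8451fd9eb50000

Key decimal bytes [132, 81, 253, 158, 181] = 84 51 fd 9e b5 is 5 bytes ≤ B = 7; zero-pad to 7 bytes: K' = 84 51 fd 9e b5 00 00.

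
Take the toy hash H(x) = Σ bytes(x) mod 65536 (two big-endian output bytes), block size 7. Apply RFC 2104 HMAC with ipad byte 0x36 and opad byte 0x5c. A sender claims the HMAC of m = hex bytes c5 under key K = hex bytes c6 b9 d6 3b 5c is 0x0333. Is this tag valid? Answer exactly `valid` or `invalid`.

Key hex bytes c6 b9 d6 3b 5c is 5 bytes ≤ B = 7; zero-pad to 7 bytes: K' = c6 b9 d6 3b 5c 00 00.
K' ⊕ ipad = f0 8f e0 0d 6a 36 36; K' ⊕ opad = 9a e5 8a 67 00 5c 5c.
Inner hash: sum = 240+143+224+13+106+54+54+197 = 1031 → 04 07.
Outer hash (recomputed tag): sum = 154+229+138+103+0+92+92+4+7 = 819 → 03 33.
Recomputed tag = 0333; claimed = 0333 → match.

valid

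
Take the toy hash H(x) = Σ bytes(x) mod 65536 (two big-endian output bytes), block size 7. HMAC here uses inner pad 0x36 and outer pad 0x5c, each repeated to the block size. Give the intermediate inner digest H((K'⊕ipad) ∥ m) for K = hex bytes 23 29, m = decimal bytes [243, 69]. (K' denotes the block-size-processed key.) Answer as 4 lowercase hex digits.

Key hex bytes 23 29 is 2 bytes ≤ B = 7; zero-pad to 7 bytes: K' = 23 29 00 00 00 00 00.
K' ⊕ ipad = 15 1f 36 36 36 36 36.
Inner input = 15 1f 36 36 36 36 36 ∥ f3 45.
Inner hash: sum = 21+31+54+54+54+54+54+243+69 = 634 → 02 7a.

027a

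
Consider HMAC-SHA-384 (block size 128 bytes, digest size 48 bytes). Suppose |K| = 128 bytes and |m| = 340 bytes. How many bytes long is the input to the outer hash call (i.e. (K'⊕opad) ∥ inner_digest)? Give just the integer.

176

Key is 128 ≤ 128 bytes, zero-padded: |K'| = 128.
Outer input = (K'⊕opad) ∥ H(inner) → 128 + 48 = 176 bytes.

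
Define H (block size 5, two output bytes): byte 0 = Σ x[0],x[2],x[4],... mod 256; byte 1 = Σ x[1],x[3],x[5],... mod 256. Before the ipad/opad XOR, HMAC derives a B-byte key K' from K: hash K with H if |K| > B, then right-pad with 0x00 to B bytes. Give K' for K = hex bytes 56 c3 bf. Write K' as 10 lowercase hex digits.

56c3bf0000

Key hex bytes 56 c3 bf is 3 bytes ≤ B = 5; zero-pad to 5 bytes: K' = 56 c3 bf 00 00.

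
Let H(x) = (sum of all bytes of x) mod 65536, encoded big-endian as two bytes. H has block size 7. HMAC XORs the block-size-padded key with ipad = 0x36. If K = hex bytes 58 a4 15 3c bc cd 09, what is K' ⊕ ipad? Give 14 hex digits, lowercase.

Key hex bytes 58 a4 15 3c bc cd 09 is exactly B = 7 bytes: K' = 58 a4 15 3c bc cd 09.
XOR each byte with 0x36: 58⊕36=6e, a4⊕36=92, 15⊕36=23, 3c⊕36=0a, bc⊕36=8a, cd⊕36=fb, 09⊕36=3f.

6e92230a8afb3f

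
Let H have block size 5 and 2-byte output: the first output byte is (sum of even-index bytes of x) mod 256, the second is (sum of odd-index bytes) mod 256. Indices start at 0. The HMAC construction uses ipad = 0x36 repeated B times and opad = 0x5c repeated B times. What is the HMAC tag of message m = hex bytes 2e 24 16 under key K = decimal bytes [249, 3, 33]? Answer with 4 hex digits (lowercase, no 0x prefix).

Key decimal bytes [249, 3, 33] = f9 03 21 is 3 bytes ≤ B = 5; zero-pad to 5 bytes: K' = f9 03 21 00 00.
K' ⊕ ipad = cf 35 17 36 36.  K' ⊕ opad = a5 5f 7d 5c 5c.
Inner input = (K'⊕ipad) ∥ m = cf 35 17 36 36 ∥ 2e 24 16.
Inner hash: even-index sum = 320 mod 256 = 64; odd-index sum = 175 mod 256 = 175 → 40 af.
Outer input = (K'⊕opad) ∥ inner = a5 5f 7d 5c 5c ∥ 40 af.
Outer hash (tag): even-index sum = 557 mod 256 = 45; odd-index sum = 251 mod 256 = 251 → 2d fb.

2dfb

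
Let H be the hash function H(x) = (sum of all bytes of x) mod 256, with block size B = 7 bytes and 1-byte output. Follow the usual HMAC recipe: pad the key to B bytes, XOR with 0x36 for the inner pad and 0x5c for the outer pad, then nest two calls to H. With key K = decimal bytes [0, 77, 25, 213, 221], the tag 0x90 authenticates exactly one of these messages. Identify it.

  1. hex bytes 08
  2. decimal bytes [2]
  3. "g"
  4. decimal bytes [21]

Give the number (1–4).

2

Key decimal bytes [0, 77, 25, 213, 221] = 00 4d 19 d5 dd is 5 bytes ≤ B = 7; zero-pad to 7 bytes: K' = 00 4d 19 d5 dd 00 00.
K' ⊕ ipad = 36 7b 2f e3 eb 36 36; K' ⊕ opad = 5c 11 45 89 81 5c 5c.
m1: inner = H(36 7b 2f e3 eb 36 36 08) = 22; tag = H(5c 11 45 89 81 5c 5c 22) = 96
m2: inner = H(36 7b 2f e3 eb 36 36 02) = 1c; tag = H(5c 11 45 89 81 5c 5c 1c) = 90 ← matches
m3: inner = H(36 7b 2f e3 eb 36 36 67) = 81; tag = H(5c 11 45 89 81 5c 5c 81) = f5
m4: inner = H(36 7b 2f e3 eb 36 36 15) = 2f; tag = H(5c 11 45 89 81 5c 5c 2f) = a3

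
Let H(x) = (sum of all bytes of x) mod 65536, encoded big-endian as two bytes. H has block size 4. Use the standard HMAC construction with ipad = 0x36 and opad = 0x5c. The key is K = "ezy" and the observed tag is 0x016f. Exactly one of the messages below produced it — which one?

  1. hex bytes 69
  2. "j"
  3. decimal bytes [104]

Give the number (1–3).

Key "ezy" = 65 7a 79 is 3 bytes ≤ B = 4; zero-pad to 4 bytes: K' = 65 7a 79 00.
K' ⊕ ipad = 53 4c 4f 36; K' ⊕ opad = 39 26 25 5c.
m1: inner = H(53 4c 4f 36 69) = 01 8d; tag = H(39 26 25 5c 01 8d) = 016e
m2: inner = H(53 4c 4f 36 6a) = 01 8e; tag = H(39 26 25 5c 01 8e) = 016f ← matches
m3: inner = H(53 4c 4f 36 68) = 01 8c; tag = H(39 26 25 5c 01 8c) = 016d

2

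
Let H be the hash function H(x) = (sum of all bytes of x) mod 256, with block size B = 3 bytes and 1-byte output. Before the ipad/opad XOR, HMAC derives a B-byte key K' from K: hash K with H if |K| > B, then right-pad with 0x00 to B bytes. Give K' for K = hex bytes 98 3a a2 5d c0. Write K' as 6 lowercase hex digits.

910000

|K| = 5 > B = 3, so first hash the key.
H(K): sum = 152+58+162+93+192 = 657; mod 256 = 145 → 91.
Zero-pad H(K) = 91 to 3 bytes: K' = 91 00 00.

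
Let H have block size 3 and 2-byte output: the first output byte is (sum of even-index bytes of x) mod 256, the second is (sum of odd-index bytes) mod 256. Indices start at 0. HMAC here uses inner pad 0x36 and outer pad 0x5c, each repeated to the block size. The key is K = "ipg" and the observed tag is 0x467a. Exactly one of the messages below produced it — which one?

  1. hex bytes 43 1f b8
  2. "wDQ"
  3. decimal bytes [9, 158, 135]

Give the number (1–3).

Key "ipg" = 69 70 67 is exactly B = 3 bytes: K' = 69 70 67.
K' ⊕ ipad = 5f 46 51; K' ⊕ opad = 35 2c 3b.
m1: inner = H(5f 46 51 43 1f b8) = cf 41; tag = H(35 2c 3b cf 41) = b1fb
m2: inner = H(5f 46 51 77 44 51) = f4 0e; tag = H(35 2c 3b f4 0e) = 7e20
m3: inner = H(5f 46 51 09 9e 87) = 4e d6; tag = H(35 2c 3b 4e d6) = 467a ← matches

3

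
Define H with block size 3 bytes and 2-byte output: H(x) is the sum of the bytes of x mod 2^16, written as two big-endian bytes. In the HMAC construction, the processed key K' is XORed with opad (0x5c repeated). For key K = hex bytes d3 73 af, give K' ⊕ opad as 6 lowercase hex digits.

8f2ff3

Key hex bytes d3 73 af is exactly B = 3 bytes: K' = d3 73 af.
XOR each byte with 0x5c: d3⊕5c=8f, 73⊕5c=2f, af⊕5c=f3.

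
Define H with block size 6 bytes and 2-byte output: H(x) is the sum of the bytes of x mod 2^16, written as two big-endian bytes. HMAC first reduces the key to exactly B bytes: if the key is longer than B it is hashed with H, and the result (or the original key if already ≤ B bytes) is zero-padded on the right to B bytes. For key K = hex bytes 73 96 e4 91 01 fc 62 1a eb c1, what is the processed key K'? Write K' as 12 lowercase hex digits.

|K| = 10 > B = 6, so first hash the key.
H(K): sum = 115+150+228+145+1+252+98+26+235+193 = 1443 → 05 a3.
Zero-pad H(K) = 05 a3 to 6 bytes: K' = 05 a3 00 00 00 00.

05a300000000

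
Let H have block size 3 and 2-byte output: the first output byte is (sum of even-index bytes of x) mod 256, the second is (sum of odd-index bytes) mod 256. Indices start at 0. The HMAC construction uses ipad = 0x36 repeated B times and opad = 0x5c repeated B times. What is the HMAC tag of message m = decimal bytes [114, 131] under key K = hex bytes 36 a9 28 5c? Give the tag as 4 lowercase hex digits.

037a

Key hex bytes 36 a9 28 5c is 4 bytes > B = 3, so hash it first: H(key) = 5e 05, then zero-pad to 3 bytes: K' = 5e 05 00.
K' ⊕ ipad = 68 33 36.  K' ⊕ opad = 02 59 5c.
Inner input = (K'⊕ipad) ∥ m = 68 33 36 ∥ 72 83.
Inner hash: even-index sum = 289 mod 256 = 33; odd-index sum = 165 mod 256 = 165 → 21 a5.
Outer input = (K'⊕opad) ∥ inner = 02 59 5c ∥ 21 a5.
Outer hash (tag): even-index sum = 259 mod 256 = 3; odd-index sum = 122 mod 256 = 122 → 03 7a.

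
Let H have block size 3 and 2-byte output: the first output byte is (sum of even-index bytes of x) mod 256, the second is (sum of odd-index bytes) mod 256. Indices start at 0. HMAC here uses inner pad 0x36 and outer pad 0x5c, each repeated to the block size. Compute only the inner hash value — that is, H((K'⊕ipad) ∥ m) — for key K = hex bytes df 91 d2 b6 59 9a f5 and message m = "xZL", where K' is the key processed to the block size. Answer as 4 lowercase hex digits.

Key hex bytes df 91 d2 b6 59 9a f5 is 7 bytes > B = 3, so hash it first: H(key) = ff e1, then zero-pad to 3 bytes: K' = ff e1 00.
K' ⊕ ipad = c9 d7 36.
Inner input = c9 d7 36 ∥ 78 5a 4c.
Inner hash: even-index sum = 345 mod 256 = 89; odd-index sum = 411 mod 256 = 155 → 59 9b.

599b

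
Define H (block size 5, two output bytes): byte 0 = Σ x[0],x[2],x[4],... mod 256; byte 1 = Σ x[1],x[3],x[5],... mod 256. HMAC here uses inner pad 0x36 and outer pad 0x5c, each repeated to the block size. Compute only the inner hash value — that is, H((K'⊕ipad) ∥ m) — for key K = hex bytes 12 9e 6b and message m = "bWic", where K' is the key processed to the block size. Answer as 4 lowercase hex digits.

71a9

Key hex bytes 12 9e 6b is 3 bytes ≤ B = 5; zero-pad to 5 bytes: K' = 12 9e 6b 00 00.
K' ⊕ ipad = 24 a8 5d 36 36.
Inner input = 24 a8 5d 36 36 ∥ 62 57 69 63.
Inner hash: even-index sum = 369 mod 256 = 113; odd-index sum = 425 mod 256 = 169 → 71 a9.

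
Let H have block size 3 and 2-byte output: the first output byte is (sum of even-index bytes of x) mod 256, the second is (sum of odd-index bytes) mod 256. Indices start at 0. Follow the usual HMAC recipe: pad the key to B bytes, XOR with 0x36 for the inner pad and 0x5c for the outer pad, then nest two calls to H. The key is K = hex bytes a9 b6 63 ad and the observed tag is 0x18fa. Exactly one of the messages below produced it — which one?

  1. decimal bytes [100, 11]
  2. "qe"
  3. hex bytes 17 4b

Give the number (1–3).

Key hex bytes a9 b6 63 ad is 4 bytes > B = 3, so hash it first: H(key) = 0c 63, then zero-pad to 3 bytes: K' = 0c 63 00.
K' ⊕ ipad = 3a 55 36; K' ⊕ opad = 50 3f 5c.
m1: inner = H(3a 55 36 64 0b) = 7b b9; tag = H(50 3f 5c 7b b9) = 65ba
m2: inner = H(3a 55 36 71 65) = d5 c6; tag = H(50 3f 5c d5 c6) = 7214
m3: inner = H(3a 55 36 17 4b) = bb 6c; tag = H(50 3f 5c bb 6c) = 18fa ← matches

3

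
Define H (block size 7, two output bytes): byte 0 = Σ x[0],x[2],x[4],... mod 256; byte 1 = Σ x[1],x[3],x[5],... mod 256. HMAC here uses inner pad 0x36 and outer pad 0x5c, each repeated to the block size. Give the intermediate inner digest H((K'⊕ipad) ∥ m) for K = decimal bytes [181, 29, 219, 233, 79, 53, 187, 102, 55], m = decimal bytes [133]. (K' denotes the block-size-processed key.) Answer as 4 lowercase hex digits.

8988

Key decimal bytes [181, 29, 219, 233, 79, 53, 187, 102, 55] = b5 1d db e9 4f 35 bb 66 37 is 9 bytes > B = 7, so hash it first: H(key) = d1 a1, then zero-pad to 7 bytes: K' = d1 a1 00 00 00 00 00.
K' ⊕ ipad = e7 97 36 36 36 36 36.
Inner input = e7 97 36 36 36 36 36 ∥ 85.
Inner hash: even-index sum = 393 mod 256 = 137; odd-index sum = 392 mod 256 = 136 → 89 88.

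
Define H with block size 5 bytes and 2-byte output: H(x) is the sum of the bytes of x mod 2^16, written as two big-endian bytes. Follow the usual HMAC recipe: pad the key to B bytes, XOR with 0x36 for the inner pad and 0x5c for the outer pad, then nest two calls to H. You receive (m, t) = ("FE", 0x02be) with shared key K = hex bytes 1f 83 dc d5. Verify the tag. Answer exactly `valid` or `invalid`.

Key hex bytes 1f 83 dc d5 is 4 bytes ≤ B = 5; zero-pad to 5 bytes: K' = 1f 83 dc d5 00.
K' ⊕ ipad = 29 b5 ea e3 36; K' ⊕ opad = 43 df 80 89 5c.
Inner hash: sum = 41+181+234+227+54+70+69 = 876 → 03 6c.
Outer hash (recomputed tag): sum = 67+223+128+137+92+3+108 = 758 → 02 f6.
Recomputed tag = 02f6; claimed = 02be → mismatch.

invalid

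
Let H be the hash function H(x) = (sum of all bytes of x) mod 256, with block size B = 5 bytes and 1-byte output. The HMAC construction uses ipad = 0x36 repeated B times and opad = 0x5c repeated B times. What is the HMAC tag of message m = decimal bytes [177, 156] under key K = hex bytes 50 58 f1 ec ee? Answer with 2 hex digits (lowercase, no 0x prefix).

Key hex bytes 50 58 f1 ec ee is exactly B = 5 bytes: K' = 50 58 f1 ec ee.
K' ⊕ ipad = 66 6e c7 da d8.  K' ⊕ opad = 0c 04 ad b0 b2.
Inner input = (K'⊕ipad) ∥ m = 66 6e c7 da d8 ∥ b1 9c.
Inner hash: sum = 102+110+199+218+216+177+156 = 1178; mod 256 = 154 → 9a.
Outer input = (K'⊕opad) ∥ inner = 0c 04 ad b0 b2 ∥ 9a.
Outer hash (tag): sum = 12+4+173+176+178+154 = 697; mod 256 = 185 → b9.

b9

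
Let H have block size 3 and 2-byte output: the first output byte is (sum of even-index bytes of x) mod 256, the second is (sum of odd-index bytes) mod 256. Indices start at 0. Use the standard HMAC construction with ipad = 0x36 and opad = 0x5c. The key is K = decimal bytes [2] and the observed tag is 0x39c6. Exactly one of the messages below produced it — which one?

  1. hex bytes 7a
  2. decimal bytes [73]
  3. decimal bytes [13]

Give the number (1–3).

2

Key decimal bytes [2] = 02 is 1 byte ≤ B = 3; zero-pad to 3 bytes: K' = 02 00 00.
K' ⊕ ipad = 34 36 36; K' ⊕ opad = 5e 5c 5c.
m1: inner = H(34 36 36 7a) = 6a b0; tag = H(5e 5c 5c 6a b0) = 6ac6
m2: inner = H(34 36 36 49) = 6a 7f; tag = H(5e 5c 5c 6a 7f) = 39c6 ← matches
m3: inner = H(34 36 36 0d) = 6a 43; tag = H(5e 5c 5c 6a 43) = fdc6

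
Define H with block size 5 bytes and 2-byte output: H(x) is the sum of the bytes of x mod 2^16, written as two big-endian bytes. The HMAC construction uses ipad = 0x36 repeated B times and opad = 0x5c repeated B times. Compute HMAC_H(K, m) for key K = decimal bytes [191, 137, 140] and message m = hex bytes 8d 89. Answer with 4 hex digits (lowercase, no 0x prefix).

Key decimal bytes [191, 137, 140] = bf 89 8c is 3 bytes ≤ B = 5; zero-pad to 5 bytes: K' = bf 89 8c 00 00.
K' ⊕ ipad = 89 bf ba 36 36.  K' ⊕ opad = e3 d5 d0 5c 5c.
Inner input = (K'⊕ipad) ∥ m = 89 bf ba 36 36 ∥ 8d 89.
Inner hash: sum = 137+191+186+54+54+141+137 = 900 → 03 84.
Outer input = (K'⊕opad) ∥ inner = e3 d5 d0 5c 5c ∥ 03 84.
Outer hash (tag): sum = 227+213+208+92+92+3+132 = 967 → 03 c7.

03c7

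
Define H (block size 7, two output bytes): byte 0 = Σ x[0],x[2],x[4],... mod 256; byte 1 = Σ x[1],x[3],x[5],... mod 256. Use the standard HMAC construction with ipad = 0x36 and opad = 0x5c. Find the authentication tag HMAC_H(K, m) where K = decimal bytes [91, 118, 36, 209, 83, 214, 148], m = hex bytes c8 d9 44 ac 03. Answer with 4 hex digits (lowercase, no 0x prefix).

Key decimal bytes [91, 118, 36, 209, 83, 214, 148] = 5b 76 24 d1 53 d6 94 is exactly B = 7 bytes: K' = 5b 76 24 d1 53 d6 94.
K' ⊕ ipad = 6d 40 12 e7 65 e0 a2.  K' ⊕ opad = 07 2a 78 8d 0f 8a c8.
Inner input = (K'⊕ipad) ∥ m = 6d 40 12 e7 65 e0 a2 ∥ c8 d9 44 ac 03.
Inner hash: even-index sum = 779 mod 256 = 11; odd-index sum = 790 mod 256 = 22 → 0b 16.
Outer input = (K'⊕opad) ∥ inner = 07 2a 78 8d 0f 8a c8 ∥ 0b 16.
Outer hash (tag): even-index sum = 364 mod 256 = 108; odd-index sum = 332 mod 256 = 76 → 6c 4c.

6c4c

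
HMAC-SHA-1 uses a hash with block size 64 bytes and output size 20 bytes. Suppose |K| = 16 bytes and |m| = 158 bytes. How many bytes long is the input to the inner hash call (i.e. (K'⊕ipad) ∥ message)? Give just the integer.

Key is 16 ≤ 64 bytes, zero-padded: |K'| = 64.
Inner input = (K'⊕ipad) ∥ m → 64 + 158 = 222 bytes.

222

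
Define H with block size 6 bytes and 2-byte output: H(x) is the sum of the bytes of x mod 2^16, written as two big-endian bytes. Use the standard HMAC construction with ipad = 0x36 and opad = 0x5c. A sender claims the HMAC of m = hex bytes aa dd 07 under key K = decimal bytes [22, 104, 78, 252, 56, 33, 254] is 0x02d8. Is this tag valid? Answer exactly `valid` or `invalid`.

Key decimal bytes [22, 104, 78, 252, 56, 33, 254] = 16 68 4e fc 38 21 fe is 7 bytes > B = 6, so hash it first: H(key) = 03 1f, then zero-pad to 6 bytes: K' = 03 1f 00 00 00 00.
K' ⊕ ipad = 35 29 36 36 36 36; K' ⊕ opad = 5f 43 5c 5c 5c 5c.
Inner hash: sum = 53+41+54+54+54+54+170+221+7 = 708 → 02 c4.
Outer hash (recomputed tag): sum = 95+67+92+92+92+92+2+196 = 728 → 02 d8.
Recomputed tag = 02d8; claimed = 02d8 → match.

valid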